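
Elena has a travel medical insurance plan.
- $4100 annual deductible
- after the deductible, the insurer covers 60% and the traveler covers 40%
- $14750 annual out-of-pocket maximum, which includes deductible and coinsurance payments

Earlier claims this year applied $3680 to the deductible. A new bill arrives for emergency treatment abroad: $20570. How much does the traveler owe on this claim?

$3680 of the $4100 deductible is already met, leaving $420.
That leaves $20570 − $420 = $20150 for coinsurance.
40% of $20150 = $8060 falls to the traveler.
So the traveler owes $420 + $8060 = $8480 before any cap.
Year-to-date out-of-pocket becomes $3680 + $8480 = $12160, still under the $14750 maximum, so no cap applies.

$8480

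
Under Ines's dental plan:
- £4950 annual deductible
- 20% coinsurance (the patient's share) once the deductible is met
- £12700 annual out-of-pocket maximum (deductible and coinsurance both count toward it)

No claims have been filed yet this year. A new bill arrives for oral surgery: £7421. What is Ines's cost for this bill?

Nothing has been paid toward the £4950 deductible, so the first £4950 of this charge is applied there.
After the £4950 deductible portion, £7421 − £4950 = £2471 is subject to coinsurance.
20% of £2471 = £494.20 falls to the patient.
So the patient owes £4950 + £494.20 = £5444.20 before any cap.
Cumulative spending £0 + £5444.20 = £5444.20 stays under the £12700 maximum.

£5444.20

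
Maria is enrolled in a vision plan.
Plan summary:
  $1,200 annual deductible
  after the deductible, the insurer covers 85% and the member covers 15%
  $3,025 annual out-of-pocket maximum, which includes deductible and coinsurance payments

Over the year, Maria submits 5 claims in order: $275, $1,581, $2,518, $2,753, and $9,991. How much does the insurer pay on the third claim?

$2,140.30

Claim 1 — $275: entire amount goes to the deductible. Member owes $275 (running OOP $275). Insurer: $275 − $275 = $0.
Claim 2 — $1,581: $925 finishes the deductible; $656 goes to coinsurance; 15% of $656 = $98.40. Cost to member: $1,023.40. OOP to date $1,298.40. Plan pays $1,581 − $1,023.40 = $557.60.
Claim 3 — $2,518: deductible met; 15% of $2,518 = $377.70. Cost to member: $377.70. OOP to date $1,676.10. Plan pays $2,518 − $377.70 = $2,140.30.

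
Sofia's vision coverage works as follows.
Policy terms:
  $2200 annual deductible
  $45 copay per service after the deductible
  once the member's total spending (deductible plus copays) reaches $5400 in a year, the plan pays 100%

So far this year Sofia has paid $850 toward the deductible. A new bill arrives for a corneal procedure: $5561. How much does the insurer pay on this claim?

Deductible still to meet: $2200 − $850 = $1350.
After the $1350 deductible portion, $5561 − $1350 = $4211 is subject to the copay.
Copay on this service: $45.
So the member owes $1350 + $45 = $1395 before any cap.
Cumulative spending $850 + $1395 = $2245 stays under the $5400 maximum.
The plan picks up $5561 − $1395 = $4166.

$4166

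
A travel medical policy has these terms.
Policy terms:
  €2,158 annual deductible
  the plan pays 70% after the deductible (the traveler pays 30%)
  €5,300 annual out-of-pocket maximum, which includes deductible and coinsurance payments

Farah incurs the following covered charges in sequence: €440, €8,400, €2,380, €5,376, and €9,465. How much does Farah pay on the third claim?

€714

Bill 1, €440: entire amount goes to the deductible. Cost to traveler: €440. OOP to date €440.
Bill 2, €8,400: deductible takes €1,718, €6,682 remains; coinsurance €6,682 × 30% = €2,004.60. Cost to traveler: €3,722.60. OOP to date €4,162.60.
Bill 3, €2,380: deductible met; 30% of €2,380 = €714. Traveler pays €714; OOP now €4,876.60.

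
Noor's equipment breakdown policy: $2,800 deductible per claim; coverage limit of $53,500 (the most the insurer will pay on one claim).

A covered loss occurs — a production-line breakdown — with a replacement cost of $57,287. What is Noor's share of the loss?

After the deductible, $57,287 − $2,800 = $54,487 remains.
The $53,500 per-incident cap binds; insurer pays $53,500.
The business owner bears the rest of the original loss: $57,287 − $53,500 = $3,787.

$3,787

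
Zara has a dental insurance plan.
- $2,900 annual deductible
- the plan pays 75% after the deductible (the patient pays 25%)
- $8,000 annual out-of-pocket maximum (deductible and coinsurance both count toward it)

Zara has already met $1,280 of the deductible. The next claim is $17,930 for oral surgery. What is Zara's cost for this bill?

$1,280 of the $2,900 deductible is already met, leaving $1,620.
The remaining $16,310 (= $17,930 − $1,620) moves to coinsurance.
Coinsurance: $16,310 × 25% = $4,077.50.
Patient responsibility before any cap: $1,620 + $4,077.50 = $5,697.50.
Cumulative spending $1,280 + $5,697.50 = $6,977.50 stays under the $8,000 maximum.

$5,697.50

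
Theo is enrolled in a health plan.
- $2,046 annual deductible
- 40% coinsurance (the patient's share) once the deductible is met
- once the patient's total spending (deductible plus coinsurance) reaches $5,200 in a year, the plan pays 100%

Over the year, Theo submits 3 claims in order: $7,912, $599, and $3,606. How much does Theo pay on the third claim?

Claim 1 ($7,912): $2,046 finishes the deductible; $5,866 goes to coinsurance; coinsurance $5,866 × 40% = $2,346.40. Patient pays $4,392.40; OOP now $4,392.40.
Claim 2 ($599): deductible already satisfied, so patient's share is 40% × $599 = $239.60. Patient pays $239.60; OOP now $4,632.
Claim 3 ($3,606): deductible met; 40% of $3,606 = $1,442.40. That would push OOP to $6,074.40, over the $5,200 cap, so patient pays $5,200 − $4,632 = $568.

$568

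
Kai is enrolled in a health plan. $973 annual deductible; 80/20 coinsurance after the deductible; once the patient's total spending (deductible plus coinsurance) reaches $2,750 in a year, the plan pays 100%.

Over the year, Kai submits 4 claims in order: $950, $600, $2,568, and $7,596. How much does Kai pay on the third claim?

$513.60

#1 ($950): fully absorbed by the deductible. Cost to patient: $950. OOP to date $950.
#2 ($600): $23 to deductible, leaving $577; 20% of $577 = $115.40. Patient pays $138.40; OOP now $1,088.40.
#3 ($2,568): 20% coinsurance on $2,568 = $513.60. Patient pays $513.60; OOP now $1,602.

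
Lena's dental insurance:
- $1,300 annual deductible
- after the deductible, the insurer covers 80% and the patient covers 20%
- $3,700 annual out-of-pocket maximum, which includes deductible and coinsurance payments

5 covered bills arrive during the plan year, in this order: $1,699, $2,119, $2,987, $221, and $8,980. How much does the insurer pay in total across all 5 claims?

$12,306

Claim 1 — $1,699: deductible takes $1,300, $399 remains; 20% of $399 = $79.80. Patient owes $1,379.80 (running OOP $1,379.80). Plan pays $1,699 − $1,379.80 = $319.20.
Claim 2 — $2,119: deductible already satisfied, so patient's share is 20% × $2,119 = $423.80. Cost to patient: $423.80. OOP to date $1,803.60. Insurer: $2,119 − $423.80 = $1,695.20.
Claim 3 — $2,987: deductible met; 20% of $2,987 = $597.40. Cost to patient: $597.40. OOP to date $2,401. Insurer: $2,987 − $597.40 = $2,389.60.
Claim 4 — $221: deductible met; 20% of $221 = $44.20. Patient owes $44.20 (running OOP $2,445.20). Plan pays $221 − $44.20 = $176.80.
Claim 5 — $8,980: deductible met; 20% of $8,980 = $1,796. Adding that to $2,445.20 gives $4,241.20, past the $3,700 cap; patient pays only $3,700 − $2,445.20 = $1,254.80. Plan pays $8,980 − $1,254.80 = $7,725.20.
Insurer total: $319.20 + $1,695.20 + $2,389.60 + $176.80 + $7,725.20 = $12,306.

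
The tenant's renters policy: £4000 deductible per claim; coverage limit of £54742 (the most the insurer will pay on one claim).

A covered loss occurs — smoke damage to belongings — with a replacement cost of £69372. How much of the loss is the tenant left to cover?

Subtract the deductible: £69372 − £4000 = £65372.
£65372 exceeds the £54742 limit, so the insurer pays the limit: £54742.
Tenant's share is the uncovered remainder: £69372 − £54742 = £14630.

£14630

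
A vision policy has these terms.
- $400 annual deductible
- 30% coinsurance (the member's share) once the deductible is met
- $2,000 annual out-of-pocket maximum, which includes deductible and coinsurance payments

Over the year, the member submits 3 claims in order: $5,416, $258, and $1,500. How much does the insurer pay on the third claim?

Bill 1, $5,416: $400 finishes the deductible; $5,016 goes to coinsurance; 30% of $5,016 = $1,504.80. Cost to member: $1,904.80. OOP to date $1,904.80. Plan pays $5,416 − $1,904.80 = $3,511.20.
Bill 2, $258: 30% coinsurance on $258 = $77.40. Member owes $77.40 (running OOP $1,982.20). Plan pays $258 − $77.40 = $180.60.
Bill 3, $1,500: 30% coinsurance on $1,500 = $450. That would push OOP to $2,432.20, over the $2,000 cap, so member pays $2,000 − $1,982.20 = $17.80. Plan pays $1,500 − $17.80 = $1,482.20.

$1,482.20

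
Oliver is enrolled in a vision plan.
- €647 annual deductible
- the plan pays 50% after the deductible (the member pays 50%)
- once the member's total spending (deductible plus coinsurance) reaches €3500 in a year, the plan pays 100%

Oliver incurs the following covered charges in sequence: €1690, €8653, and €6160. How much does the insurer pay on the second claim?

€6321.50

#1 (€1690): €647 finishes the deductible; €1043 goes to coinsurance; 50% of €1043 = €521.50. Cost to member: €1168.50. OOP to date €1168.50. Plan pays €1690 − €1168.50 = €521.50.
#2 (€8653): deductible met; 50% of €8653 = €4326.50. OOP would hit €5495 > €3500, so the cap limits the member to €3500 − €1168.50 = €2331.50. Plan pays €8653 − €2331.50 = €6321.50.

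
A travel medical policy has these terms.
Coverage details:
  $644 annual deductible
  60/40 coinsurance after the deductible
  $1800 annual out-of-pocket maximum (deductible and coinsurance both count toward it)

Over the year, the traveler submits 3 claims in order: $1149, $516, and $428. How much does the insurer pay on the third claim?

$256.80

Claim 1 — $1149: $644 finishes the deductible; $505 goes to coinsurance; 40% of $505 = $202. Traveler pays $846; OOP now $846. Plan pays $1149 − $846 = $303.
Claim 2 — $516: deductible already satisfied, so traveler's share is 40% × $516 = $206.40. Traveler owes $206.40 (running OOP $1052.40). Plan pays $516 − $206.40 = $309.60.
Claim 3 — $428: deductible already satisfied, so traveler's share is 40% × $428 = $171.20. Cost to traveler: $171.20. OOP to date $1223.60. Plan pays $428 − $171.20 = $256.80.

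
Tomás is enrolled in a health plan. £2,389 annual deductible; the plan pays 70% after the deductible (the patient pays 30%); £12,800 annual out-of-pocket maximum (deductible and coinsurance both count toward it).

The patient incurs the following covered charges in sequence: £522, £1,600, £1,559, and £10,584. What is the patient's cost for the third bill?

#1 (£522): entire amount goes to the deductible. Cost to patient: £522. OOP to date £522.
#2 (£1,600): all of it applies to the deductible. Cost to patient: £1,600. OOP to date £2,122.
#3 (£1,559): £267 finishes the deductible; £1,292 goes to coinsurance; 30% of £1,292 = £387.60. Patient pays £654.60; OOP now £2,776.60.

£654.60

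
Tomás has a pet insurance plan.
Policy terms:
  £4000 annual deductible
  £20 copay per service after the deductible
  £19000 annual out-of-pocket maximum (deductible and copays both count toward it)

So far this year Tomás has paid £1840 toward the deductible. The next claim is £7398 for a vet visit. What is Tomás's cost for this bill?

Deductible still to meet: £4000 − £1840 = £2160.
That leaves £7398 − £2160 = £5238 for the copay.
Copay on this service: £20.
Owner responsibility before any cap: £2160 + £20 = £2180.
Cumulative spending £1840 + £2180 = £4020 stays under the £19000 maximum.

£2180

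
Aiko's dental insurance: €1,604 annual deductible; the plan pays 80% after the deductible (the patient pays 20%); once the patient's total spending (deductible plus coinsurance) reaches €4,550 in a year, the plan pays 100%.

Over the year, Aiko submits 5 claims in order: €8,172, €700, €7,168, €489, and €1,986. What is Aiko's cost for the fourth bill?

#1 (€8,172): €1,604 to deductible, leaving €6,568; patient's 20% is €1,313.60. Cost to patient: €2,917.60. OOP to date €2,917.60.
#2 (€700): 20% coinsurance on €700 = €140. Patient owes €140 (running OOP €3,057.60).
#3 (€7,168): deductible met; 20% of €7,168 = €1,433.60. Patient owes €1,433.60 (running OOP €4,491.20).
#4 (€489): 20% coinsurance on €489 = €97.80. Adding that to €4,491.20 gives €4,589, past the €4,550 cap; patient pays only €4,550 − €4,491.20 = €58.80.

€58.80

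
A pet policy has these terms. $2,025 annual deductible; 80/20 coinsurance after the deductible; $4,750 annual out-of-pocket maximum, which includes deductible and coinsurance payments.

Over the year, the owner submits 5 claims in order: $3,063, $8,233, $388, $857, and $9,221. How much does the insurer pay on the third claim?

Bill 1, $3,063: deductible takes $2,025, $1,038 remains; owner's 20% is $207.60. Owner owes $2,232.60 (running OOP $2,232.60). Insurer: $3,063 − $2,232.60 = $830.40.
Bill 2, $8,233: deductible already satisfied, so owner's share is 20% × $8,233 = $1,646.60. Cost to owner: $1,646.60. OOP to date $3,879.20. Insurer: $8,233 − $1,646.60 = $6,586.40.
Bill 3, $388: deductible met; 20% of $388 = $77.60. Cost to owner: $77.60. OOP to date $3,956.80. Insurer: $388 − $77.60 = $310.40.

$310.40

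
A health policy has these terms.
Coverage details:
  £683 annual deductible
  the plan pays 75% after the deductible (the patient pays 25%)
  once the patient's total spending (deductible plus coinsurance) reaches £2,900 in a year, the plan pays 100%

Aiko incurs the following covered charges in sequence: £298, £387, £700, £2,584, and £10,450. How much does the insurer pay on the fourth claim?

£1,938

Bill 1, £298: all of it applies to the deductible. Patient owes £298 (running OOP £298). Insurer: £298 − £298 = £0.
Bill 2, £387: £385 to deductible, leaving £2; patient's 25% is £0.50. Patient owes £385.50 (running OOP £683.50). Plan pays £387 − £385.50 = £1.50.
Bill 3, £700: 25% coinsurance on £700 = £175. Patient owes £175 (running OOP £858.50). Insurer: £700 − £175 = £525.
Bill 4, £2,584: deductible met; 25% of £2,584 = £646. Patient owes £646 (running OOP £1,504.50). Insurer: £2,584 − £646 = £1,938.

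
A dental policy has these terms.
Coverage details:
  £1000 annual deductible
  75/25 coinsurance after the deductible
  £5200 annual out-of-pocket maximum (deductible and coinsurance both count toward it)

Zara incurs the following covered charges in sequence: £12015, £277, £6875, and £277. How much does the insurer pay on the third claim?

£5498

Claim 1 — £12015: deductible takes £1000, £11015 remains; patient's 25% is £2753.75. Patient owes £3753.75 (running OOP £3753.75). Insurer: £12015 − £3753.75 = £8261.25.
Claim 2 — £277: deductible already satisfied, so patient's share is 25% × £277 = £69.25. Patient owes £69.25 (running OOP £3823). Insurer: £277 − £69.25 = £207.75.
Claim 3 — £6875: deductible met; 25% of £6875 = £1718.75. That would push OOP to £5541.75, over the £5200 cap, so patient pays £5200 − £3823 = £1377. Insurer: £6875 − £1377 = £5498.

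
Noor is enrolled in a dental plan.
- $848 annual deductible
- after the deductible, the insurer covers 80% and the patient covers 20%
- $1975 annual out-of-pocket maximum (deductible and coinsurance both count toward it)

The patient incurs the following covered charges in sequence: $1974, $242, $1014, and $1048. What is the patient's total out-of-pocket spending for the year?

Bill 1, $1974: deductible takes $848, $1126 remains; coinsurance $1126 × 20% = $225.20. Patient owes $1073.20 (running OOP $1073.20).
Bill 2, $242: 20% coinsurance on $242 = $48.40. Cost to patient: $48.40. OOP to date $1121.60.
Bill 3, $1014: deductible already satisfied, so patient's share is 20% × $1014 = $202.80. Cost to patient: $202.80. OOP to date $1324.40.
Bill 4, $1048: 20% coinsurance on $1048 = $209.60. Cost to patient: $209.60. OOP to date $1534.
Total paid by the patient: $1073.20 + $48.40 + $202.80 + $209.60 = $1534.

$1534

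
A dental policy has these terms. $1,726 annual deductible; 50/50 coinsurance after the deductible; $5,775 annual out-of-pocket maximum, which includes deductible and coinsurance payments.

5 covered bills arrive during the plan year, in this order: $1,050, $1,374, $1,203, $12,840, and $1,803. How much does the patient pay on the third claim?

$601.50

Bill 1, $1,050: entire amount goes to the deductible. Cost to patient: $1,050. OOP to date $1,050.
Bill 2, $1,374: $676 to deductible, leaving $698; coinsurance $698 × 50% = $349. Patient owes $1,025 (running OOP $2,075).
Bill 3, $1,203: 50% coinsurance on $1,203 = $601.50. Cost to patient: $601.50. OOP to date $2,676.50.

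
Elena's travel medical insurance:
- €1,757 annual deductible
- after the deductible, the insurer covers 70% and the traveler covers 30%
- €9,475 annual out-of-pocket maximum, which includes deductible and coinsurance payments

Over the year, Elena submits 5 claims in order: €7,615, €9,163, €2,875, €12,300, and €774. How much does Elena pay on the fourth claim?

#1 (€7,615): €1,757 finishes the deductible; €5,858 goes to coinsurance; traveler's 30% is €1,757.40. Cost to traveler: €3,514.40. OOP to date €3,514.40.
#2 (€9,163): deductible already satisfied, so traveler's share is 30% × €9,163 = €2,748.90. Traveler owes €2,748.90 (running OOP €6,263.30).
#3 (€2,875): 30% coinsurance on €2,875 = €862.50. Traveler owes €862.50 (running OOP €7,125.80).
#4 (€12,300): deductible met; 30% of €12,300 = €3,690. That would push OOP to €10,815.80, over the €9,475 cap, so traveler pays €9,475 − €7,125.80 = €2,349.20.

€2,349.20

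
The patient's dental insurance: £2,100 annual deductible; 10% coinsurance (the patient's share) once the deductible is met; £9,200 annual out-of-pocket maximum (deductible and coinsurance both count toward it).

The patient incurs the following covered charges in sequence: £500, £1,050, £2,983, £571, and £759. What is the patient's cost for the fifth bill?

Bill 1, £500: fully absorbed by the deductible. Cost to patient: £500. OOP to date £500.
Bill 2, £1,050: all of it applies to the deductible. Patient pays £1,050; OOP now £1,550.
Bill 3, £2,983: deductible takes £550, £2,433 remains; patient's 10% is £243.30. Patient pays £793.30; OOP now £2,343.30.
Bill 4, £571: deductible met; 10% of £571 = £57.10. Patient pays £57.10; OOP now £2,400.40.
Bill 5, £759: 10% coinsurance on £759 = £75.90. Patient owes £75.90 (running OOP £2,476.30).

£75.90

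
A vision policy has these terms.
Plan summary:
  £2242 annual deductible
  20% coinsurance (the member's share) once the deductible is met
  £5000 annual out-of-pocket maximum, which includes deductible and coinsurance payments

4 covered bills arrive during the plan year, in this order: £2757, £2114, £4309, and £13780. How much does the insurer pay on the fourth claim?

£12409.60

#1 (£2757): deductible takes £2242, £515 remains; member's 20% is £103. Cost to member: £2345. OOP to date £2345. Plan pays £2757 − £2345 = £412.
#2 (£2114): deductible already satisfied, so member's share is 20% × £2114 = £422.80. Member pays £422.80; OOP now £2767.80. Insurer: £2114 − £422.80 = £1691.20.
#3 (£4309): 20% coinsurance on £4309 = £861.80. Member pays £861.80; OOP now £3629.60. Plan pays £4309 − £861.80 = £3447.20.
#4 (£13780): deductible met; 20% of £13780 = £2756. That would push OOP to £6385.60, over the £5000 cap, so member pays £5000 − £3629.60 = £1370.40. Insurer: £13780 − £1370.40 = £12409.60.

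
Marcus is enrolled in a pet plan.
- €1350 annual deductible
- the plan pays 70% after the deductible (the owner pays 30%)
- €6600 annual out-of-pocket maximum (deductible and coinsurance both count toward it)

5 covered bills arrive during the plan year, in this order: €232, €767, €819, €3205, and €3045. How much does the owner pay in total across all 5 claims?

€3365.40

Claim 1 — €232: entire amount goes to the deductible. Owner owes €232 (running OOP €232).
Claim 2 — €767: fully absorbed by the deductible. Owner pays €767; OOP now €999.
Claim 3 — €819: €351 to deductible, leaving €468; 30% of €468 = €140.40. Owner pays €491.40; OOP now €1490.40.
Claim 4 — €3205: deductible already satisfied, so owner's share is 30% × €3205 = €961.50. Cost to owner: €961.50. OOP to date €2451.90.
Claim 5 — €3045: 30% coinsurance on €3045 = €913.50. Owner owes €913.50 (running OOP €3365.40).
Total paid by the owner: €232 + €767 + €491.40 + €961.50 + €913.50 = €3365.40.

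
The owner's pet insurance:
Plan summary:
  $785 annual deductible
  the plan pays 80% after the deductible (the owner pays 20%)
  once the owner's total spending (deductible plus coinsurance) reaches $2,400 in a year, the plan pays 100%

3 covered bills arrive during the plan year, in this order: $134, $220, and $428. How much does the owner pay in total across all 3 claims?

Bill 1, $134: all of it applies to the deductible. Owner pays $134; OOP now $134.
Bill 2, $220: fully absorbed by the deductible. Owner pays $220; OOP now $354.
Bill 3, $428: fully absorbed by the deductible. Owner owes $428 (running OOP $782).
Summing the owner's payments: $134 + $220 + $428 = $782.

$782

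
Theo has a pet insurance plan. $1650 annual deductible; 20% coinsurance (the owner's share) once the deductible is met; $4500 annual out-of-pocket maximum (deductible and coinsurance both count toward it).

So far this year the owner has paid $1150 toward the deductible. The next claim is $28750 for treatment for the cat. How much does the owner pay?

$3350

Remaining deductible: $1650 − $1150 = $500.
After the $500 deductible portion, $28750 − $500 = $28250 is subject to coinsurance.
Coinsurance: $28250 × 20% = $5650.
Owner responsibility before any cap: $500 + $5650 = $6150.
Adding $6150 to the $1150 already spent would give $7300, which exceeds the $4500 cap; the owner pays just $4500 − $1150 = $3350.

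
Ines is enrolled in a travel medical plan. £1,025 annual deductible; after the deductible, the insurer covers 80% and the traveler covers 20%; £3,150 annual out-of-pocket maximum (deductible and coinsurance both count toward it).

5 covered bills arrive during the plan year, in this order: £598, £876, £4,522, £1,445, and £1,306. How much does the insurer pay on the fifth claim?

Claim 1 — £598: entire amount goes to the deductible. Cost to traveler: £598. OOP to date £598. Insurer: £598 − £598 = £0.
Claim 2 — £876: £427 to deductible, leaving £449; traveler's 20% is £89.80. Cost to traveler: £516.80. OOP to date £1,114.80. Insurer: £876 − £516.80 = £359.20.
Claim 3 — £4,522: deductible already satisfied, so traveler's share is 20% × £4,522 = £904.40. Cost to traveler: £904.40. OOP to date £2,019.20. Plan pays £4,522 − £904.40 = £3,617.60.
Claim 4 — £1,445: 20% coinsurance on £1,445 = £289. Traveler pays £289; OOP now £2,308.20. Insurer: £1,445 − £289 = £1,156.
Claim 5 — £1,306: deductible met; 20% of £1,306 = £261.20. Traveler pays £261.20; OOP now £2,569.40. Plan pays £1,306 − £261.20 = £1,044.80.

£1,044.80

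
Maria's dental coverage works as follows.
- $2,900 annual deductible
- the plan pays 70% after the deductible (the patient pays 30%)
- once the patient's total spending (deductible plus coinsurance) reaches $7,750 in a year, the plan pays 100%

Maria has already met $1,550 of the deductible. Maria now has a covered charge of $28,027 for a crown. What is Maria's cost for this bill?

Remaining deductible: $2,900 − $1,550 = $1,350.
The remaining $26,677 (= $28,027 − $1,350) moves to coinsurance.
30% of $26,677 = $8,003.10 falls to the patient.
Patient responsibility before any cap: $1,350 + $8,003.10 = $9,353.10.
That would bring total out-of-pocket to $10,903.10, past the $7,750 cap. The patient is capped at $7,750 − $1,550 = $6,200 on this claim.

$6,200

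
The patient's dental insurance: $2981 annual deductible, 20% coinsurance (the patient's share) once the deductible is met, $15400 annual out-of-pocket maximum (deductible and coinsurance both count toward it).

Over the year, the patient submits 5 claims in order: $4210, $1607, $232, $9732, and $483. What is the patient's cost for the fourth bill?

$1946.40

#1 ($4210): deductible takes $2981, $1229 remains; 20% of $1229 = $245.80. Patient owes $3226.80 (running OOP $3226.80).
#2 ($1607): deductible already satisfied, so patient's share is 20% × $1607 = $321.40. Cost to patient: $321.40. OOP to date $3548.20.
#3 ($232): deductible met; 20% of $232 = $46.40. Patient pays $46.40; OOP now $3594.60.
#4 ($9732): deductible already satisfied, so patient's share is 20% × $9732 = $1946.40. Patient owes $1946.40 (running OOP $5541).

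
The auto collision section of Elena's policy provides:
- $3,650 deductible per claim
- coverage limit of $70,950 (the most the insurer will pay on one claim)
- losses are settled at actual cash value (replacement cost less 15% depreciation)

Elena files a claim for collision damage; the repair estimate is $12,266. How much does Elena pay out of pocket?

Depreciate 15%: the covered value is $12,266 × 0.85 = $10,426.10.
Less the $3,650 deductible: $10,426.10 − $3,650 = $6,776.10.
$6,776.10 is within the $70,950 limit, so the insurer pays $6,776.10.
The driver bears the rest of the original loss: $12,266 − $6,776.10 = $5,489.90.

$5,489.90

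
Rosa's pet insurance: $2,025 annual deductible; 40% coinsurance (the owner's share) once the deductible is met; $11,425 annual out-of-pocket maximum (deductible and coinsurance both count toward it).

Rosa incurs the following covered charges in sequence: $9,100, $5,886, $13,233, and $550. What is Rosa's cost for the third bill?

Claim 1 ($9,100): deductible takes $2,025, $7,075 remains; owner's 40% is $2,830. Owner pays $4,855; OOP now $4,855.
Claim 2 ($5,886): 40% coinsurance on $5,886 = $2,354.40. Owner pays $2,354.40; OOP now $7,209.40.
Claim 3 ($13,233): deductible already satisfied, so owner's share is 40% × $13,233 = $5,293.20. That would push OOP to $12,502.60, over the $11,425 cap, so owner pays $11,425 − $7,209.40 = $4,215.60.

$4,215.60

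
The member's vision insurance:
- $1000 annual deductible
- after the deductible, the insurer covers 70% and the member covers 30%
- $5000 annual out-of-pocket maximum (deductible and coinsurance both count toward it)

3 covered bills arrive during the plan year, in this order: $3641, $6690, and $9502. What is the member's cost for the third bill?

Claim 1 — $3641: deductible takes $1000, $2641 remains; coinsurance $2641 × 30% = $792.30. Member owes $1792.30 (running OOP $1792.30).
Claim 2 — $6690: deductible met; 30% of $6690 = $2007. Member owes $2007 (running OOP $3799.30).
Claim 3 — $9502: 30% coinsurance on $9502 = $2850.60. That would push OOP to $6649.90, over the $5000 cap, so member pays $5000 − $3799.30 = $1200.70.

$1200.70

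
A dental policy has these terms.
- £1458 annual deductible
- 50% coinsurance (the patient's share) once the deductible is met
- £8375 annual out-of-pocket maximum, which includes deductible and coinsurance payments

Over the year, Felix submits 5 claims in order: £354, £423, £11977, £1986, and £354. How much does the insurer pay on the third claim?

Bill 1, £354: entire amount goes to the deductible. Patient pays £354; OOP now £354. Insurer: £354 − £354 = £0.
Bill 2, £423: all of it applies to the deductible. Patient owes £423 (running OOP £777). Insurer: £423 − £423 = £0.
Bill 3, £11977: £681 finishes the deductible; £11296 goes to coinsurance; patient's 50% is £5648. Cost to patient: £6329. OOP to date £7106. Plan pays £11977 − £6329 = £5648.

£5648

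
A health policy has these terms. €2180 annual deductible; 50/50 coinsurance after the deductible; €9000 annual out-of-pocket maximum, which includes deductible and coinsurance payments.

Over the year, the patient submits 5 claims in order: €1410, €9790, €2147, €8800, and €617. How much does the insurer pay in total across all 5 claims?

#1 (€1410): entire amount goes to the deductible. Cost to patient: €1410. OOP to date €1410. Insurer: €1410 − €1410 = €0.
#2 (€9790): deductible takes €770, €9020 remains; coinsurance €9020 × 50% = €4510. Patient owes €5280 (running OOP €6690). Insurer: €9790 − €5280 = €4510.
#3 (€2147): deductible already satisfied, so patient's share is 50% × €2147 = €1073.50. Patient owes €1073.50 (running OOP €7763.50). Plan pays €2147 − €1073.50 = €1073.50.
#4 (€8800): deductible already satisfied, so patient's share is 50% × €8800 = €4400. That would push OOP to €12163.50, over the €9000 cap, so patient pays €9000 − €7763.50 = €1236.50. Plan pays €8800 − €1236.50 = €7563.50.
#5 (€617): 50% coinsurance on €617 = €308.50. That would push OOP to €9308.50, over the €9000 cap, so patient pays €9000 − €9000 = €0. Insurer: €617 − €0 = €617.
Insurer total = bills − patient's total = €22764 − €9000 = €13764.

€13764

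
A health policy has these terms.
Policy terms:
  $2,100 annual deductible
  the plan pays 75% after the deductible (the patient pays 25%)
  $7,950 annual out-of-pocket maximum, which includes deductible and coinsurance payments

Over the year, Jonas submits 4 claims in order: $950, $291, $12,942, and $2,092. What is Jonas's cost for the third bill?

#1 ($950): fully absorbed by the deductible. Patient owes $950 (running OOP $950).
#2 ($291): entire amount goes to the deductible. Patient owes $291 (running OOP $1,241).
#3 ($12,942): $859 to deductible, leaving $12,083; coinsurance $12,083 × 25% = $3,020.75. Patient owes $3,879.75 (running OOP $5,120.75).

$3,879.75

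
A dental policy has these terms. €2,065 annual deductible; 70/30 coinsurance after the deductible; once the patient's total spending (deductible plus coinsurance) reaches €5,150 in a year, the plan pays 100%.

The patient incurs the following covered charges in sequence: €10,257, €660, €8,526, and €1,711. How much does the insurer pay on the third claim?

Claim 1 — €10,257: deductible takes €2,065, €8,192 remains; patient's 30% is €2,457.60. Patient owes €4,522.60 (running OOP €4,522.60). Plan pays €10,257 − €4,522.60 = €5,734.40.
Claim 2 — €660: 30% coinsurance on €660 = €198. Patient owes €198 (running OOP €4,720.60). Plan pays €660 − €198 = €462.
Claim 3 — €8,526: deductible met; 30% of €8,526 = €2,557.80. Adding that to €4,720.60 gives €7,278.40, past the €5,150 cap; patient pays only €5,150 − €4,720.60 = €429.40. Insurer: €8,526 − €429.40 = €8,096.60.

€8,096.60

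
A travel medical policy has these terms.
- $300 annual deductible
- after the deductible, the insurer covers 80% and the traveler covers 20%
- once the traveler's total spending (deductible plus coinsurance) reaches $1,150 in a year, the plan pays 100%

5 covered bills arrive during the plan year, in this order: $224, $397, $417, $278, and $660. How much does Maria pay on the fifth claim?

#1 ($224): entire amount goes to the deductible. Traveler pays $224; OOP now $224.
#2 ($397): deductible takes $76, $321 remains; coinsurance $321 × 20% = $64.20. Traveler owes $140.20 (running OOP $364.20).
#3 ($417): deductible already satisfied, so traveler's share is 20% × $417 = $83.40. Cost to traveler: $83.40. OOP to date $447.60.
#4 ($278): 20% coinsurance on $278 = $55.60. Traveler owes $55.60 (running OOP $503.20).
#5 ($660): deductible already satisfied, so traveler's share is 20% × $660 = $132. Traveler owes $132 (running OOP $635.20).

$132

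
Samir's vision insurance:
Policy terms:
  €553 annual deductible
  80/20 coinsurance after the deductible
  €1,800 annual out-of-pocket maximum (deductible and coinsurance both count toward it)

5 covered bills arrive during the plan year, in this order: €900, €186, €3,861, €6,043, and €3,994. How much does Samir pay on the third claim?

Claim 1 — €900: deductible takes €553, €347 remains; member's 20% is €69.40. Member owes €622.40 (running OOP €622.40).
Claim 2 — €186: deductible already satisfied, so member's share is 20% × €186 = €37.20. Cost to member: €37.20. OOP to date €659.60.
Claim 3 — €3,861: 20% coinsurance on €3,861 = €772.20. Member owes €772.20 (running OOP €1,431.80).

€772.20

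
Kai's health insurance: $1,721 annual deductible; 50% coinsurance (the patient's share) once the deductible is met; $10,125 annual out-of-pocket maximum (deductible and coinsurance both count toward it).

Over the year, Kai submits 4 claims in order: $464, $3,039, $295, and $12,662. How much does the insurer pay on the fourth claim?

Bill 1, $464: entire amount goes to the deductible. Cost to patient: $464. OOP to date $464. Plan pays $464 − $464 = $0.
Bill 2, $3,039: $1,257 finishes the deductible; $1,782 goes to coinsurance; 50% of $1,782 = $891. Patient owes $2,148 (running OOP $2,612). Insurer: $3,039 − $2,148 = $891.
Bill 3, $295: deductible met; 50% of $295 = $147.50. Patient pays $147.50; OOP now $2,759.50. Insurer: $295 − $147.50 = $147.50.
Bill 4, $12,662: 50% coinsurance on $12,662 = $6,331. Patient owes $6,331 (running OOP $9,090.50). Insurer: $12,662 − $6,331 = $6,331.

$6,331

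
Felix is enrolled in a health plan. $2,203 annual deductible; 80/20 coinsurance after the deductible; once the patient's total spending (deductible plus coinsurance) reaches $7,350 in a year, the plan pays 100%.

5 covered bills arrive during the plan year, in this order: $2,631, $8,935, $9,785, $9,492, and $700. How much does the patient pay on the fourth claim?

Claim 1 ($2,631): deductible takes $2,203, $428 remains; 20% of $428 = $85.60. Patient owes $2,288.60 (running OOP $2,288.60).
Claim 2 ($8,935): deductible already satisfied, so patient's share is 20% × $8,935 = $1,787. Cost to patient: $1,787. OOP to date $4,075.60.
Claim 3 ($9,785): deductible met; 20% of $9,785 = $1,957. Patient pays $1,957; OOP now $6,032.60.
Claim 4 ($9,492): deductible already satisfied, so patient's share is 20% × $9,492 = $1,898.40. Adding that to $6,032.60 gives $7,931, past the $7,350 cap; patient pays only $7,350 − $6,032.60 = $1,317.40.

$1,317.40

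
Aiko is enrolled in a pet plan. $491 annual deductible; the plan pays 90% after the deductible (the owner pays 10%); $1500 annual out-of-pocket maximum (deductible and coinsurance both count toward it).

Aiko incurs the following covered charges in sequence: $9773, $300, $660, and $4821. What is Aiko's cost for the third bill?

$50.80

#1 ($9773): deductible takes $491, $9282 remains; owner's 10% is $928.20. Owner owes $1419.20 (running OOP $1419.20).
#2 ($300): deductible already satisfied, so owner's share is 10% × $300 = $30. Cost to owner: $30. OOP to date $1449.20.
#3 ($660): 10% coinsurance on $660 = $66. Adding that to $1449.20 gives $1515.20, past the $1500 cap; owner pays only $1500 − $1449.20 = $50.80.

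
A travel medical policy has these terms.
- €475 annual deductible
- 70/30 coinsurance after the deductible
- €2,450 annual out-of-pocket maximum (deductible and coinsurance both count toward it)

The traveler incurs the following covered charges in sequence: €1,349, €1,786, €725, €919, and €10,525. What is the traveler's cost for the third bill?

#1 (€1,349): deductible takes €475, €874 remains; 30% of €874 = €262.20. Traveler pays €737.20; OOP now €737.20.
#2 (€1,786): 30% coinsurance on €1,786 = €535.80. Traveler owes €535.80 (running OOP €1,273).
#3 (€725): deductible already satisfied, so traveler's share is 30% × €725 = €217.50. Traveler pays €217.50; OOP now €1,490.50.

€217.50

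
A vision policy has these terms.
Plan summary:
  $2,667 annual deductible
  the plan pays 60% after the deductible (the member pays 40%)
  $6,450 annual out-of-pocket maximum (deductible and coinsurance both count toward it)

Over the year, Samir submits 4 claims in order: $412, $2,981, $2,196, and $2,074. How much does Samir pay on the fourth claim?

$829.60

Claim 1 ($412): all of it applies to the deductible. Cost to member: $412. OOP to date $412.
Claim 2 ($2,981): deductible takes $2,255, $726 remains; coinsurance $726 × 40% = $290.40. Cost to member: $2,545.40. OOP to date $2,957.40.
Claim 3 ($2,196): 40% coinsurance on $2,196 = $878.40. Member pays $878.40; OOP now $3,835.80.
Claim 4 ($2,074): 40% coinsurance on $2,074 = $829.60. Cost to member: $829.60. OOP to date $4,665.40.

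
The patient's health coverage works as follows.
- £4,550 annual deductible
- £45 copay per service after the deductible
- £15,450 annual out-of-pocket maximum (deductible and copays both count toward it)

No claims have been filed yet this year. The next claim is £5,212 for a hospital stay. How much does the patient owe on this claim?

£4,595

The full £4,550 deductible is still open; £4,550 of this bill applies to it.
The remaining £662 (= £5,212 − £4,550) moves to the copay.
Copay on this service: £45.
So the patient owes £4,550 + £45 = £4,595 before any cap.
Total out-of-pocket so far would be £0 + £4,595 = £4,595, below the £15,450 cap — no reduction.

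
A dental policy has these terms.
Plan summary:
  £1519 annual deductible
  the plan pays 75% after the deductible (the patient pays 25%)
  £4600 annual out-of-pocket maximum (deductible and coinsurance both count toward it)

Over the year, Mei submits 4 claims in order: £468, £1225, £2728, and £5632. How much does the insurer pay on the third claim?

£2046

Claim 1 (£468): all of it applies to the deductible. Patient owes £468 (running OOP £468). Plan pays £468 − £468 = £0.
Claim 2 (£1225): deductible takes £1051, £174 remains; 25% of £174 = £43.50. Cost to patient: £1094.50. OOP to date £1562.50. Plan pays £1225 − £1094.50 = £130.50.
Claim 3 (£2728): 25% coinsurance on £2728 = £682. Cost to patient: £682. OOP to date £2244.50. Plan pays £2728 − £682 = £2046.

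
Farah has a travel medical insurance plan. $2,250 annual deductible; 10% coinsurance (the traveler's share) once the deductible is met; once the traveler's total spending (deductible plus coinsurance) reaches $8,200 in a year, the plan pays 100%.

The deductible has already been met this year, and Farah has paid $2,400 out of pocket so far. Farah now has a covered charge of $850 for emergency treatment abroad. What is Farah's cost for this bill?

With the deductible met, the entire $850 is subject to coinsurance.
Traveler's 10% share of $850 is $85.
Total out-of-pocket so far would be $2,400 + $85 = $2,485, below the $8,200 cap — no reduction.

$85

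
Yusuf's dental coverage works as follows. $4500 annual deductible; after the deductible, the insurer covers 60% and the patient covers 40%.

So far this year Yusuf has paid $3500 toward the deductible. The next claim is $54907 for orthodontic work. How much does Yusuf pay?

$22562.80

Deductible still to meet: $4500 − $3500 = $1000.
The remaining $53907 (= $54907 − $1000) moves to coinsurance.
40% of $53907 = $21562.80 falls to the patient.
So the patient owes $1000 + $21562.80 = $22562.80.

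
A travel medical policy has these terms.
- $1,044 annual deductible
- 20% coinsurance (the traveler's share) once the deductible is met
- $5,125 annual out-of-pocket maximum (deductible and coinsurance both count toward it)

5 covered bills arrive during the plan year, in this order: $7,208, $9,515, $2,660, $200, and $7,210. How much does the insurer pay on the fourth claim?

Bill 1, $7,208: deductible takes $1,044, $6,164 remains; coinsurance $6,164 × 20% = $1,232.80. Traveler owes $2,276.80 (running OOP $2,276.80). Insurer: $7,208 − $2,276.80 = $4,931.20.
Bill 2, $9,515: 20% coinsurance on $9,515 = $1,903. Traveler owes $1,903 (running OOP $4,179.80). Plan pays $9,515 − $1,903 = $7,612.
Bill 3, $2,660: deductible met; 20% of $2,660 = $532. Traveler pays $532; OOP now $4,711.80. Plan pays $2,660 − $532 = $2,128.
Bill 4, $200: 20% coinsurance on $200 = $40. Cost to traveler: $40. OOP to date $4,751.80. Plan pays $200 − $40 = $160.

$160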